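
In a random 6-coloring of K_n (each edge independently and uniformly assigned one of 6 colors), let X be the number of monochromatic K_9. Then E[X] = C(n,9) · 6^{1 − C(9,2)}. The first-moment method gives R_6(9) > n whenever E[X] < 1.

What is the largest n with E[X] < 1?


We need C(n, 9) · 6^{1 − 36} < 1, i.e. C(n, 9) < 6^{36 − 1} = 1719070799748422591028658176.
Check values of n near the boundary:
  n = 4406: C(4406, 9) = 1710356485221788389505285700; 1710356485221788389505285700 < 1719070799748422591028658176? YES
  n = 4407: C(4407, 9) = 1713856532599459170657070050; 1713856532599459170657070050 < 1719070799748422591028658176? YES
  n = 4408: C(4408, 9) = 1717362945146264156457459600; 1717362945146264156457459600 < 1719070799748422591028658176? YES
  n = 4409: C(4409, 9) = 1720875732988608787686577131; 1720875732988608787686577131 < 1719070799748422591028658176? NO
  n = 4410: C(4410, 9) = 1724394906266704102180823710; 1724394906266704102180823710 < 1719070799748422591028658176? NO
  n = 4411: C(4411, 9) = 1727920475134582415883601405; 1727920475134582415883601405 < 1719070799748422591028658176? NO
The largest n with C(n, 9) < 1719070799748422591028658176 is n = 4408 (where E[X] = 35778394690547169926197075/35813974994758803979763712 ≈ 0.99901). Hence R_6(9) > 4408, i.e. R_6(9) ≥ 4409.

Largest n = 4408; hence R_6(9) > 4408.


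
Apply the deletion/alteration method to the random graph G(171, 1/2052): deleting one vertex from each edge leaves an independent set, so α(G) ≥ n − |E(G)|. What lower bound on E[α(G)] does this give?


E[|E(G)|] = C(171, 2)·p = 14535 · (1/2052) = 85/12.
E[α(G)] ≥ n − E[|E(G)|] = 171 − 85/12 = 1967/12.
Numerically: ≈ 163.916667.
(This is only a lower bound; the true E[α(G)] may be larger.)

E[α(G)] ≥ 1967/12 ≈ 163.916667.


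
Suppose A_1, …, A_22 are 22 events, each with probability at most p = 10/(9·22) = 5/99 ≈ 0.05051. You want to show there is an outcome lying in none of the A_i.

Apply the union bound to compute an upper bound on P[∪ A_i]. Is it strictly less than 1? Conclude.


Union bound: P[∪_{i=1}^{22} A_i] ≤ Σ_i P[A_i] ≤ 22·p = 22·(5/99) = 10/9.
Numerically: 10/9 ≈ 1.11111.
Is 10/9 < 1? NO.
Since the bound 10/9 is ≥ 1, the union bound is uninformative here; it does NOT by itself certify existence.

22·p = 10/9 ≈ 1.11111; existence NOT certified by the union bound.


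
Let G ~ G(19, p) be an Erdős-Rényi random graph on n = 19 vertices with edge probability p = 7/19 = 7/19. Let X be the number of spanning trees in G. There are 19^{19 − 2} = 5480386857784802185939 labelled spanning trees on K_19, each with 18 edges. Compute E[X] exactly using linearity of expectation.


K_19 has 19^{19 − 2} = 5480386857784802185939 labelled spanning trees.
For each such spanning tree H, let X_H = 1 if all 18 edges of H are present in G. Then P[X_H = 1] = p^{18} = (7/19)^{18} = 1628413597910449/104127350297911241532841.
Summing the indicators: E[X] = Σ_H E[X_H] = 5480386857784802185939 · p^{18} = 5480386857784802185939 · 1628413597910449/104127350297911241532841 = 1628413597910449/19.
Numerically: E[X] ≈ 8.5706e+13.

E[X] = 5480386857784802185939 · (7/19)^{18} = 1628413597910449/19 ≈ 8.5706e+13.


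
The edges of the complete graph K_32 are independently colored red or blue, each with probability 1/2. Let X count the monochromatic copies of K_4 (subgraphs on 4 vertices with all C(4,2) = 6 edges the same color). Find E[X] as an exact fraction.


Let X = Σ_S X_S over the C(32, 4) = 35960 subsets S of size 4, where X_S = 1 if the K_4 on S is monochromatic.
For a fixed S, the K_4 on S has C(4, 2) = 6 edges. P[all 6 edges red] = (1/2)^6, and likewise for blue, so P[monochromatic] = 2·(1/2)^6 = 2^{1 − 6} = 1/32.
By linearity: E[X] = C(32, 4) · 2^{1 − 6} = 35960 · 1/32 = 4495/4.
Numerically: E[X] ≈ 1123.7500.

E[X] = C(32,4)·2^(1−C(4,2)) = 4495/4 ≈ 1123.7500.


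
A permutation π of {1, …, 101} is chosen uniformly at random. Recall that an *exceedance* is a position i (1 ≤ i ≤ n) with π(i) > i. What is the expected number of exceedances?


Write X = Σ_{i=1}^{101} X_i, where X_i = 1_{π(i) > i}.
For each fixed i, π(i) is uniform over {1, …, 101} (marginal of a uniform permutation), so P[π(i) > i] = (n − i)/n. Summing: Σ_{i=1}^{101} (n − i)/n = (0 + 1 + … + 100)/101 = 101(101 − 1)/(2·101) = (101 − 1)/2.
Hence E[X] = Σ_{i=1}^{101} (101 − i)/101 = 50 ≈ 50.00000.

E[X] = 50 = 50.00000.


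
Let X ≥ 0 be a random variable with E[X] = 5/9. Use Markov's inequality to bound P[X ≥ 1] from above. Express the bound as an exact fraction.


μ = E[X] = 5/9, a = 1.
Markov: P[X ≥ 1] ≤ μ/a = (5/9)/1 = 5/9.
Numerically: ≈ 0.5556.
(Since a = 1 > μ = 0.5556, the bound 5/9 is < 1 and informative.)

P[X ≥ 1] ≤ 5/9 ≈ 0.5556.


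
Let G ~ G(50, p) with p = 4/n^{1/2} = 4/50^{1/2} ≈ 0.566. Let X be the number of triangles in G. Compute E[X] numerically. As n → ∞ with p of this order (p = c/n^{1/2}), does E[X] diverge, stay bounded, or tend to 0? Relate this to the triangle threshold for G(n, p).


Number of potential triangles: C(50, 3) = 19600.
Each occurs with probability p³ ≈ (0.566)³ ≈ 1.81019e-01.
By linearity: E[X] = C(50, 3)·p³ ≈ 19600 · 1.81019e-01 ≈ 3547.979.
Since α = 1/2 < 1, p = c/n^{1/2} ≫ 1/n is above the triangle threshold p ~ 1/n. Asymptotically E[X] ~ (c³/6)·n^{3(1−α)} = (4³/6)·n^{1.5} → ∞; triangles are abundant w.h.p.

E[X] ≈ 3547.979; in regime p = Θ(1/n^{1/2}) E[X] diverges (above the triangle threshold p ~ 1/n).


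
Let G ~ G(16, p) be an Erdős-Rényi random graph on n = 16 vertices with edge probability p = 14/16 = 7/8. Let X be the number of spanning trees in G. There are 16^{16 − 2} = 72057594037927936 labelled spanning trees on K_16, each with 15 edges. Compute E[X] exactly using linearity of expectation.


K_16 has 16^{16 − 2} = 72057594037927936 labelled spanning trees.
For each such spanning tree H, let X_H = 1 if all 15 edges of H are present in G. Then P[X_H = 1] = p^{15} = (7/8)^{15} = 4747561509943/35184372088832.
By linearity: E[X] = Σ_H E[X_H] = 72057594037927936 · p^{15} = 72057594037927936 · 4747561509943/35184372088832 = 9723005972363264.
Numerically: E[X] ≈ 9.72301e+15.

E[X] = 72057594037927936 · (7/8)^{15} = 9723005972363264 ≈ 9.72301e+15.


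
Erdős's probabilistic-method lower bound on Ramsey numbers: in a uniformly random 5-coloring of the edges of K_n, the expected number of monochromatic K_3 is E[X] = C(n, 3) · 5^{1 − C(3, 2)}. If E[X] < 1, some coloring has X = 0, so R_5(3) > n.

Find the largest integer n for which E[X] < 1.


We need C(n, 3) · 5^{1 − 3} < 1, i.e. C(n, 3) < 5^{3 − 1} = 25.
Check values of n near the boundary:
  n = 5: C(5, 3) = 10; 10 < 25? YES
  n = 6: C(6, 3) = 20; 20 < 25? YES
  n = 7: C(7, 3) = 35; 35 < 25? NO
  n = 8: C(8, 3) = 56; 56 < 25? NO
The largest n with C(n, 3) < 25 is n = 6 (where E[X] = 4/5 ≈ 0.80000). Hence R_5(3) > 6, i.e. R_5(3) ≥ 7.

Largest n = 6; hence R_5(3) > 6.


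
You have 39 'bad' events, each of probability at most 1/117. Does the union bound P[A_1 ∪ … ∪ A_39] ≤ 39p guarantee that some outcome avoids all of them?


Union bound: P[∪_{i=1}^{39} A_i] ≤ Σ_i P[A_i] ≤ 39·p = 39·(1/117) = 1/3.
Numerically: 1/3 ≈ 0.3333333.
Is 1/3 < 1? YES.
Since P[∪ A_i] ≤ 1/3 < 1, the complement has P[∩ A_i^c] ≥ 1 − 1/3 = 2/3 > 0, so some outcome avoids every A_i.

39·p = 1/3 ≈ 0.3333333; existence CERTIFIED by the union bound.


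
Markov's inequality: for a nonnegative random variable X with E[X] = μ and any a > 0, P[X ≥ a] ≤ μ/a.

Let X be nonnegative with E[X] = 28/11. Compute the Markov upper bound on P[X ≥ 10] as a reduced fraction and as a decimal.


μ = E[X] = 28/11, a = 10.
Markov: P[X ≥ 10] ≤ μ/a = (28/11)/10 = 14/55.
Numerically: ≈ 0.254545.
(Since a = 10 > μ = 2.545455, the bound 14/55 is < 1 and informative.)

P[X ≥ 10] ≤ 14/55 ≈ 0.254545.


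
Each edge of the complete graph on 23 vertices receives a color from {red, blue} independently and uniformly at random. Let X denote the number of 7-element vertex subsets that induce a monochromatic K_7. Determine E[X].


Let X = Σ_S X_S over the C(23, 7) = 245157 subsets S of size 7, where X_S = 1 if the K_7 on S is monochromatic.
For a fixed S, the K_7 on S has C(7, 2) = 21 edges. P[all 21 edges red] = (1/2)^21, and likewise for blue, so P[monochromatic] = 2·(1/2)^21 = 2^{1 − 21} = 1/1048576.
By linearity: E[X] = C(23, 7) · 2^{1 − 21} = 245157 · 1/1048576 = 245157/1048576.
Numerically: E[X] ≈ 0.2338.

E[X] = C(23,7)·2^(1−C(7,2)) = 245157/1048576 ≈ 0.2338.


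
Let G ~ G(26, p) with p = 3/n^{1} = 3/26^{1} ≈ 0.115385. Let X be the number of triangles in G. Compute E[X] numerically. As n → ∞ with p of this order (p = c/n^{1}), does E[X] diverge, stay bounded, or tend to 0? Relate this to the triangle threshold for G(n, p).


Number of potential triangles: C(26, 3) = 2600.
Each occurs with probability p³ ≈ (0.115385)³ ≈ 1.53618571e-03.
By linearity: E[X] = C(26, 3)·p³ ≈ 2600 · 1.53618571e-03 ≈ 3.994083.
Here α = 1, so p = 3/n is exactly at the triangle threshold p ~ 1/n. Asymptotically E[X] → c³/6 = 3³/6 = 9/2 ≈ 4.500000, a bounded constant. In this regime the triangle count is asymptotically Poisson(c³/6).

E[X] ≈ 3.994083; in regime p = Θ(1/n^{1}) E[X] stays bounded (at the triangle threshold p ~ 1/n).


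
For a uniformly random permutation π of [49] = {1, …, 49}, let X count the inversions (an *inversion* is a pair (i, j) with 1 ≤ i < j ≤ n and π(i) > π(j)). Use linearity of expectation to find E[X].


Write X = Σ X_I over the C(49, 2) = 1176 pairs i < j, with X_I the indicator of one inversion.
There are 1176 indicators.
For each fixed pair i < j, the values π(i) and π(j) are two distinct elements of {1, …, 49} in uniformly random order; by symmetry P[π(i) > π(j)] = 1/2.
By linearity: E[X] = 1176 · (1/2) = C(49, 2) · (1/2) = 1176/2 = 588 ≈ 588.00000.

E[X] = 588 = 588.00000.


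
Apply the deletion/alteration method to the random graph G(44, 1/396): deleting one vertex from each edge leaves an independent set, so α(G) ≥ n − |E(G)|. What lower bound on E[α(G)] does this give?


E[|E(G)|] = C(44, 2)·p = 946 · (1/396) = 43/18.
E[α(G)] ≥ n − E[|E(G)|] = 44 − 43/18 = 749/18.
Numerically: ≈ 41.6111.
(This is only a lower bound; the true E[α(G)] may be larger.)

E[α(G)] ≥ 749/18 ≈ 41.6111.


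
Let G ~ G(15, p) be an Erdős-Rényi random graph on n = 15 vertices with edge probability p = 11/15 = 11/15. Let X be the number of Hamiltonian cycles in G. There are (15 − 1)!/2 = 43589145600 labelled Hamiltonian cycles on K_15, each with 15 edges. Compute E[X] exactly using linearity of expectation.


K_15 has (15 − 1)!/2 = 43589145600 labelled Hamiltonian cycles.
For each such Hamiltonian cycle H, let X_H = 1 if all 15 edges of H are present in G. Then P[X_H = 1] = p^{15} = (11/15)^{15} = 4177248169415651/437893890380859375.
By linearity: E[X] = Σ_H E[X_H] = 43589145600 · p^{15} = 43589145600 · 4177248169415651/437893890380859375 = 29972457393249757754368/72081298828125.
Numerically: E[X] ≈ 4.16e+08.

E[X] = 43589145600 · (11/15)^{15} = 29972457393249757754368/72081298828125 ≈ 4.16e+08.


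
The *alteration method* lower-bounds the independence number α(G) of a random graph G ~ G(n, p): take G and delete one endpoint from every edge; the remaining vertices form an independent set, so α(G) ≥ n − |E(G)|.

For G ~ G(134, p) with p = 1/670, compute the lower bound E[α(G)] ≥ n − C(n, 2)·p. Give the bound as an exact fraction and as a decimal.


E[|E(G)|] = C(134, 2)·p = 8911 · (1/670) = 133/10.
E[α(G)] ≥ n − E[|E(G)|] = 134 − 133/10 = 1207/10.
Numerically: ≈ 120.70000.
(This is only a lower bound; the true E[α(G)] may be larger.)

E[α(G)] ≥ 1207/10 ≈ 120.70000.


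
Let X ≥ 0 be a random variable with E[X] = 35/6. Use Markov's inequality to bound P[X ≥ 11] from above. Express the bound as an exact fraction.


μ = E[X] = 35/6, a = 11.
Markov: P[X ≥ 11] ≤ μ/a = (35/6)/11 = 35/66.
Numerically: ≈ 0.530303.
(Since a = 11 > μ = 5.833333, the bound 35/66 is < 1 and informative.)

P[X ≥ 11] ≤ 35/66 ≈ 0.530303.


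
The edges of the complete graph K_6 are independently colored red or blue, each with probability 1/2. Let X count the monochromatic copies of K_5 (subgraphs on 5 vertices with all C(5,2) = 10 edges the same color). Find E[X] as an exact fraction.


Let X = Σ_S X_S over the C(6, 5) = 6 subsets S of size 5, where X_S = 1 if the K_5 on S is monochromatic.
For a fixed S, the K_5 on S has C(5, 2) = 10 edges. P[all 10 edges red] = (1/2)^10, and likewise for blue, so P[monochromatic] = 2·(1/2)^10 = 2^{1 − 10} = 1/512.
Summing: E[X] = C(6, 5) · 2^{1 − 10} = 6 · 1/512 = 3/256.
Numerically: E[X] ≈ 0.01172.

E[X] = C(6,5)·2^(1−C(5,2)) = 3/256 ≈ 0.01172.


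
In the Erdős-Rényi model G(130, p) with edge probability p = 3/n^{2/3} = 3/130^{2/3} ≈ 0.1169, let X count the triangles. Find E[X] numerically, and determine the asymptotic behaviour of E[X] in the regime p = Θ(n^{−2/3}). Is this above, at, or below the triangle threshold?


Number of potential triangles: C(130, 3) = 357760.
Each occurs with probability p³ ≈ (0.1169)³ ≈ 1.597633e-03.
By linearity: E[X] = C(130, 3)·p³ ≈ 357760 · 1.597633e-03 ≈ 571.5692.
Since α = 2/3 < 1, p = c/n^{2/3} ≫ 1/n is above the triangle threshold p ~ 1/n. Asymptotically E[X] ~ (c³/6)·n^{3(1−α)} = (3³/6)·n^{1} → ∞; triangles are abundant w.h.p.

E[X] ≈ 571.5692; in regime p = Θ(1/n^{2/3}) E[X] diverges (above the triangle threshold p ~ 1/n).


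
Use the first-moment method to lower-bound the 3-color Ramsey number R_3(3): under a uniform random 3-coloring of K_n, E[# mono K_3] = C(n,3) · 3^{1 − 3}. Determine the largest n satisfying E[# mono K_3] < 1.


We need C(n, 3) · 3^{1 − 3} < 1, i.e. C(n, 3) < 3^{3 − 1} = 9.
Check values of n near the boundary:
  n = 3: C(3, 3) = 1; 1 < 9? YES
  n = 4: C(4, 3) = 4; 4 < 9? YES
  n = 5: C(5, 3) = 10; 10 < 9? NO
The largest n with C(n, 3) < 9 is n = 4 (where E[X] = 4/9 ≈ 0.44444). Hence R_3(3) > 4, i.e. R_3(3) ≥ 5.

Largest n = 4; hence R_3(3) > 4.


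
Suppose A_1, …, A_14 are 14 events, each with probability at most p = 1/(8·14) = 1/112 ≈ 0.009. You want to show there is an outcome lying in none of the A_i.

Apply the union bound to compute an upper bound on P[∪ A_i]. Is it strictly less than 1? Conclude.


Union bound: P[∪_{i=1}^{14} A_i] ≤ Σ_i P[A_i] ≤ 14·p = 14·(1/112) = 1/8.
Numerically: 1/8 ≈ 0.125.
Is 1/8 < 1? YES.
Since P[∪ A_i] ≤ 1/8 < 1, the complement has P[∩ A_i^c] ≥ 1 − 1/8 = 7/8 > 0, so some outcome avoids every A_i.

14·p = 1/8 ≈ 0.125; existence CERTIFIED by the union bound.


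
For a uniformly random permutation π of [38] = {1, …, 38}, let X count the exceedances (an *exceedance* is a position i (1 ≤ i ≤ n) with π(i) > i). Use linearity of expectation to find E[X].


Write X = Σ_{i=1}^{38} X_i, where X_i = 1_{π(i) > i}.
For each fixed i, π(i) is uniform over {1, …, 38} (marginal of a uniform permutation), so P[π(i) > i] = (n − i)/n. Summing: Σ_{i=1}^{38} (n − i)/n = (0 + 1 + … + 37)/38 = 38(38 − 1)/(2·38) = (38 − 1)/2.
Hence E[X] = Σ_{i=1}^{38} (38 − i)/38 = 37/2 ≈ 18.5000.

E[X] = 37/2 = 18.5000.


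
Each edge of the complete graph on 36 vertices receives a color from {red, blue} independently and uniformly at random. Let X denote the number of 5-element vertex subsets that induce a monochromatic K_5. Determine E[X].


Let X = Σ_S X_S over the C(36, 5) = 376992 subsets S of size 5, where X_S = 1 if the K_5 on S is monochromatic.
For a fixed S, the K_5 on S has C(5, 2) = 10 edges. P[all 10 edges red] = (1/2)^10, and likewise for blue, so P[monochromatic] = 2·(1/2)^10 = 2^{1 − 10} = 1/512.
By linearity of expectation: E[X] = C(36, 5) · 2^{1 − 10} = 376992 · 1/512 = 11781/16.
Numerically: E[X] ≈ 736.3125.

E[X] = C(36,5)·2^(1−C(5,2)) = 11781/16 ≈ 736.3125.


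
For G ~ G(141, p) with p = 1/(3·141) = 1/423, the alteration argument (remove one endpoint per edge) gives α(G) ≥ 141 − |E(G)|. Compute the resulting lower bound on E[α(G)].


E[|E(G)|] = C(141, 2)·p = 9870 · (1/423) = 70/3.
E[α(G)] ≥ n − E[|E(G)|] = 141 − 70/3 = 353/3.
Numerically: ≈ 117.6667.
(This is only a lower bound; the true E[α(G)] may be larger.)

E[α(G)] ≥ 353/3 ≈ 117.6667.


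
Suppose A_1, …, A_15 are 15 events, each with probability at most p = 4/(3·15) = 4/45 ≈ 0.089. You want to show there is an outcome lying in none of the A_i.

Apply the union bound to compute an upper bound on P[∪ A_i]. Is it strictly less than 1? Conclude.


Union bound: P[∪_{i=1}^{15} A_i] ≤ Σ_i P[A_i] ≤ 15·p = 15·(4/45) = 4/3.
Numerically: 4/3 ≈ 1.333.
Is 4/3 < 1? NO.
Since the bound 4/3 is ≥ 1, the union bound is uninformative here; it does NOT by itself certify existence.

15·p = 4/3 ≈ 1.333; existence NOT certified by the union bound.


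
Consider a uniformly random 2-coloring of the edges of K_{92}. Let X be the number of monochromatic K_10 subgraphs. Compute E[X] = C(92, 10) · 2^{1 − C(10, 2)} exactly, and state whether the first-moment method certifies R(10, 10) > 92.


E[X] = C(92, 10) · 2^{1 − 45} = 7210666060598 · 2^{−44} = 7210666060598/17592186044416.
As a reduced fraction: E[X] = 3605333030299/8796093022208 ≈ 0.40988.
Is E[X] < 1? YES.
Since E[X] < 1, there exists a 2-coloring of K_{92} with no monochromatic K_10; hence R(10, 10) > 92.

E[X] = 3605333030299/8796093022208 ≈ 0.40988; E[X] < 1, so R(10, 10) > 92.


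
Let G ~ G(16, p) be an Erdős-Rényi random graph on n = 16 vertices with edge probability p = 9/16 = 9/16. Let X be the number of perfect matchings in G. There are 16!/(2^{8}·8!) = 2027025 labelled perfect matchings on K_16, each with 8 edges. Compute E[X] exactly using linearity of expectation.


K_16 has 16!/(2^{8}·8!) = 2027025 labelled perfect matchings.
For each such perfect matching H, let X_H = 1 if all 8 edges of H are present in G. Then P[X_H = 1] = p^{8} = (9/16)^{8} = 43046721/4294967296.
By linearity: E[X] = Σ_H E[X_H] = 2027025 · p^{8} = 2027025 · 43046721/4294967296 = 87256779635025/4294967296.
Numerically: E[X] ≈ 20316.

E[X] = 2027025 · (9/16)^{8} = 87256779635025/4294967296 ≈ 20316.


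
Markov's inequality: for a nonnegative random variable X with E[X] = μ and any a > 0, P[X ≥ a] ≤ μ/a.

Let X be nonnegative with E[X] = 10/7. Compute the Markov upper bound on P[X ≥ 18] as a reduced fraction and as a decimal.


μ = E[X] = 10/7, a = 18.
Markov: P[X ≥ 18] ≤ μ/a = (10/7)/18 = 5/63.
Numerically: ≈ 0.079365.
(Since a = 18 > μ = 1.428571, the bound 5/63 is < 1 and informative.)

P[X ≥ 18] ≤ 5/63 ≈ 0.079365.


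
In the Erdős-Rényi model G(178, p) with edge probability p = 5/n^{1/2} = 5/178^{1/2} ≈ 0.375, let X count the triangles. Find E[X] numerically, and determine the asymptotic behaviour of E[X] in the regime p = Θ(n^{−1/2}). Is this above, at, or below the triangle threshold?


Number of potential triangles: C(178, 3) = 924176.
Each occurs with probability p³ ≈ (0.375)³ ≈ 5.26357e-02.
By linearity: E[X] = C(178, 3)·p³ ≈ 924176 · 5.26357e-02 ≈ 48644.607.
Since α = 1/2 < 1, p = c/n^{1/2} ≫ 1/n is above the triangle threshold p ~ 1/n. Asymptotically E[X] ~ (c³/6)·n^{3(1−α)} = (5³/6)·n^{1.5} → ∞; triangles are abundant w.h.p.

E[X] ≈ 48644.607; in regime p = Θ(1/n^{1/2}) E[X] diverges (above the triangle threshold p ~ 1/n).


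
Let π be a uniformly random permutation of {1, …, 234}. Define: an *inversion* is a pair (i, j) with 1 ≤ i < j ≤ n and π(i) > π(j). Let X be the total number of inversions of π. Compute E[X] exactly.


Write X = Σ X_I over the C(234, 2) = 27261 pairs i < j, with X_I the indicator of one inversion.
There are 27261 indicators.
For each fixed pair i < j, the values π(i) and π(j) are two distinct elements of {1, …, 234} in uniformly random order; by symmetry P[π(i) > π(j)] = 1/2.
By linearity: E[X] = 27261 · (1/2) = C(234, 2) · (1/2) = 27261/2 = 27261/2 ≈ 13630.500000.

E[X] = 27261/2 = 13630.500000.


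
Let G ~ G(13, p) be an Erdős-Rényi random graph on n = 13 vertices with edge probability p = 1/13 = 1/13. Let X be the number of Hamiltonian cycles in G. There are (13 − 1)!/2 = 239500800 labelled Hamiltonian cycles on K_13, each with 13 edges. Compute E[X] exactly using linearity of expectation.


K_13 has (13 − 1)!/2 = 239500800 labelled Hamiltonian cycles.
For each such Hamiltonian cycle H, let X_H = 1 if all 13 edges of H are present in G. Then P[X_H = 1] = p^{13} = (1/13)^{13} = 1/302875106592253.
By linearity: E[X] = Σ_H E[X_H] = 239500800 · p^{13} = 239500800 · 1/302875106592253 = 239500800/302875106592253.
Numerically: E[X] ≈ 7.91e-07.

E[X] = 239500800 · (1/13)^{13} = 239500800/302875106592253 ≈ 7.91e-07.


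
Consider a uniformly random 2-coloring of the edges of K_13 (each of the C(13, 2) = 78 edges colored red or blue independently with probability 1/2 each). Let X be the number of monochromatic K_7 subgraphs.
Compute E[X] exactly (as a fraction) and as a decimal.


Let X = Σ_S X_S over the C(13, 7) = 1716 subsets S of size 7, where X_S = 1 if the K_7 on S is monochromatic.
For a fixed S, the K_7 on S has C(7, 2) = 21 edges. P[all 21 edges red] = (1/2)^21, and likewise for blue, so P[monochromatic] = 2·(1/2)^21 = 2^{1 − 21} = 1/1048576.
By linearity of expectation: E[X] = C(13, 7) · 2^{1 − 21} = 1716 · 1/1048576 = 429/262144.
Numerically: E[X] ≈ 0.001637.

E[X] = C(13,7)·2^(1−C(7,2)) = 429/262144 ≈ 0.001637.


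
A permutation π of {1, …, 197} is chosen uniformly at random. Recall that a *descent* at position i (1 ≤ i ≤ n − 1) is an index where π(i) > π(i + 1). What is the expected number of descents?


Write X = Σ X_I over i = 1, …, 196, with X_I the indicator of one descent.
There are 196 indicators.
For each fixed i, the pair (π(i), π(i+1)) is a uniformly random ordered pair of distinct values from {1, …, 197}; by symmetry P[π(i) > π(i+1)] = 1/2.
By linearity: E[X] = 196 · (1/2) = (197 − 1) · (1/2) = 98 ≈ 98.00000.

E[X] = 98 = 98.00000.


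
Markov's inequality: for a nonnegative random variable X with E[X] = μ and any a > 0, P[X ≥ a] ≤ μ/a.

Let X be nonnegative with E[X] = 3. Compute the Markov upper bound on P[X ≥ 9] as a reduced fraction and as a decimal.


μ = E[X] = 3, a = 9.
Markov: P[X ≥ 9] ≤ μ/a = (3)/9 = 1/3.
Numerically: ≈ 0.333.
(Since a = 9 > μ = 3.000, the bound 1/3 is < 1 and informative.)

P[X ≥ 9] ≤ 1/3 ≈ 0.333.


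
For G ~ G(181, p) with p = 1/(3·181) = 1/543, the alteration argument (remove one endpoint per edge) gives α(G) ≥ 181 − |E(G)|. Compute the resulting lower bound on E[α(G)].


E[|E(G)|] = C(181, 2)·p = 16290 · (1/543) = 30.
E[α(G)] ≥ n − E[|E(G)|] = 181 − 30 = 151.
Numerically: ≈ 151.0000.
(This is only a lower bound; the true E[α(G)] may be larger.)

E[α(G)] ≥ 151 ≈ 151.0000.


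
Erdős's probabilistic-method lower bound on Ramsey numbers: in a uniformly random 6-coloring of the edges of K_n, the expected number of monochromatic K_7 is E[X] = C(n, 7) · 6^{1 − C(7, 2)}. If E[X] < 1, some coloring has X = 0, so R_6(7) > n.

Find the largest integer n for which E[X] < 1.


We need C(n, 7) · 6^{1 − 21} < 1, i.e. C(n, 7) < 6^{21 − 1} = 3656158440062976.
Check values of n near the boundary:
  n = 563: C(563, 7) = 3426622515769596; 3426622515769596 < 3656158440062976? YES
  n = 564: C(564, 7) = 3469685994423792; 3469685994423792 < 3656158440062976? YES
  n = 565: C(565, 7) = 3513212521235560; 3513212521235560 < 3656158440062976? YES
  n = 566: C(566, 7) = 3557206237959440; 3557206237959440 < 3656158440062976? YES
  n = 567: C(567, 7) = 3601671315933933; 3601671315933933 < 3656158440062976? YES
  n = 568: C(568, 7) = 3646611956239704; 3646611956239704 < 3656158440062976? YES
  n = 569: C(569, 7) = 3692032389858348; 3692032389858348 < 3656158440062976? NO
  n = 570: C(570, 7) = 3737936877831720; 3737936877831720 < 3656158440062976? NO
The largest n with C(n, 7) < 3656158440062976 is n = 568 (where E[X] = 16882462760369/16926659444736 ≈ 0.9974). Hence R_6(7) > 568, i.e. R_6(7) ≥ 569.

Largest n = 568; hence R_6(7) > 568.


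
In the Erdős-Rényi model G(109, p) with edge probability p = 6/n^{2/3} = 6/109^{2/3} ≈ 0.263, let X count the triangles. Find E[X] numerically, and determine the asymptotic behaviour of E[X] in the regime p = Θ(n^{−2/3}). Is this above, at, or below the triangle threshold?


Number of potential triangles: C(109, 3) = 209934.
Each occurs with probability p³ ≈ (0.263)³ ≈ 1.81803e-02.
By linearity: E[X] = C(109, 3)·p³ ≈ 209934 · 1.81803e-02 ≈ 3816.661.
Since α = 2/3 < 1, p = c/n^{2/3} ≫ 1/n is above the triangle threshold p ~ 1/n. Asymptotically E[X] ~ (c³/6)·n^{3(1−α)} = (6³/6)·n^{1} → ∞; triangles are abundant w.h.p.

E[X] ≈ 3816.661; in regime p = Θ(1/n^{2/3}) E[X] diverges (above the triangle threshold p ~ 1/n).


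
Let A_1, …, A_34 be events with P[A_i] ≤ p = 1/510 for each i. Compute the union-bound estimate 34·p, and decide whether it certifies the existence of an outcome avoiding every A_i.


Union bound: P[∪_{i=1}^{34} A_i] ≤ Σ_i P[A_i] ≤ 34·p = 34·(1/510) = 1/15.
Numerically: 1/15 ≈ 0.06667.
Is 1/15 < 1? YES.
Since P[∪ A_i] ≤ 1/15 < 1, the complement has P[∩ A_i^c] ≥ 1 − 1/15 = 14/15 > 0, so some outcome avoids every A_i.

34·p = 1/15 ≈ 0.06667; existence CERTIFIED by the union bound.


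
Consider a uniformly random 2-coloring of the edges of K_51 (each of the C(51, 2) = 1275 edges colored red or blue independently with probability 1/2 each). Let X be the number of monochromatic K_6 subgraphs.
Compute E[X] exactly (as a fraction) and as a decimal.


Let X = Σ_S X_S over the C(51, 6) = 18009460 subsets S of size 6, where X_S = 1 if the K_6 on S is monochromatic.
For a fixed S, the K_6 on S has C(6, 2) = 15 edges. P[all 15 edges red] = (1/2)^15, and likewise for blue, so P[monochromatic] = 2·(1/2)^15 = 2^{1 − 15} = 1/16384.
Summing: E[X] = C(51, 6) · 2^{1 − 15} = 18009460 · 1/16384 = 4502365/4096.
Numerically: E[X] ≈ 1099.21021.

E[X] = C(51,6)·2^(1−C(6,2)) = 4502365/4096 ≈ 1099.21021.


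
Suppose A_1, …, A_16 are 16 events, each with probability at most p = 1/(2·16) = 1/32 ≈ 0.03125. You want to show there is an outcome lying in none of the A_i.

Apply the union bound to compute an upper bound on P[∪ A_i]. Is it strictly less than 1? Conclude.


Union bound: P[∪_{i=1}^{16} A_i] ≤ Σ_i P[A_i] ≤ 16·p = 16·(1/32) = 1/2.
Numerically: 1/2 ≈ 0.50000.
Is 1/2 < 1? YES.
Since P[∪ A_i] ≤ 1/2 < 1, the complement has P[∩ A_i^c] ≥ 1 − 1/2 = 1/2 > 0, so some outcome avoids every A_i.

16·p = 1/2 ≈ 0.50000; existence CERTIFIED by the union bound.


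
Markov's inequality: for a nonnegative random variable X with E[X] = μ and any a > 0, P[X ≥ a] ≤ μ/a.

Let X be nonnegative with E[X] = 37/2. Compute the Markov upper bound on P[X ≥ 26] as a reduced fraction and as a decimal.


μ = E[X] = 37/2, a = 26.
Markov: P[X ≥ 26] ≤ μ/a = (37/2)/26 = 37/52.
Numerically: ≈ 0.7115.
(Since a = 26 > μ = 18.5000, the bound 37/52 is < 1 and informative.)

P[X ≥ 26] ≤ 37/52 ≈ 0.7115.


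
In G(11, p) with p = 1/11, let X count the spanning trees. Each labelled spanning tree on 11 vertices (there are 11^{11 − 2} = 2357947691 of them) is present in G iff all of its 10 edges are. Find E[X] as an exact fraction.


K_11 has 11^{11 − 2} = 2357947691 labelled spanning trees.
For each such spanning tree H, let X_H = 1 if all 10 edges of H are present in G. Then P[X_H = 1] = p^{10} = (1/11)^{10} = 1/25937424601.
Summing the indicators: E[X] = Σ_H E[X_H] = 2357947691 · p^{10} = 2357947691 · 1/25937424601 = 1/11.
Numerically: E[X] ≈ 0.09091.

E[X] = 2357947691 · (1/11)^{10} = 1/11 ≈ 0.09091.


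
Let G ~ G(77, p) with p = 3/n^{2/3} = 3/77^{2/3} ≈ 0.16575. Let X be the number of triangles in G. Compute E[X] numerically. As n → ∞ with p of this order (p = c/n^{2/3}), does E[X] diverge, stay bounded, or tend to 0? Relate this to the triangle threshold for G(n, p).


Number of potential triangles: C(77, 3) = 73150.
Each occurs with probability p³ ≈ (0.16575)³ ≈ 4.5538877e-03.
By linearity: E[X] = C(77, 3)·p³ ≈ 73150 · 4.5538877e-03 ≈ 333.11688.
Since α = 2/3 < 1, p = c/n^{2/3} ≫ 1/n is above the triangle threshold p ~ 1/n. Asymptotically E[X] ~ (c³/6)·n^{3(1−α)} = (3³/6)·n^{1} → ∞; triangles are abundant w.h.p.

E[X] ≈ 333.11688; in regime p = Θ(1/n^{2/3}) E[X] diverges (above the triangle threshold p ~ 1/n).


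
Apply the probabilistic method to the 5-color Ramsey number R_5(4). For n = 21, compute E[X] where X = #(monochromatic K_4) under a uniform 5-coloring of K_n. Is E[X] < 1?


E[X] = C(21, 4) · 5^{1 − 6} = 5985 · 5^{−5} = 5985/3125.
As a reduced fraction: E[X] = 1197/625 ≈ 1.9152000.
Is E[X] < 1? NO.
Since E[X] ≥ 1, the first-moment bound is inconclusive at n = 21; it does NOT by itself certify R_5(4) > 21.

E[X] = 1197/625 ≈ 1.9152000; E[X] ≥ 1; first-moment method inconclusive here.


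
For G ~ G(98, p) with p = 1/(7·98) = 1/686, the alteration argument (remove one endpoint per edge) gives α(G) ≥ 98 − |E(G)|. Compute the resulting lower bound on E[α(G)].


E[|E(G)|] = C(98, 2)·p = 4753 · (1/686) = 97/14.
E[α(G)] ≥ n − E[|E(G)|] = 98 − 97/14 = 1275/14.
Numerically: ≈ 91.071.
(This is only a lower bound; the true E[α(G)] may be larger.)

E[α(G)] ≥ 1275/14 ≈ 91.071.


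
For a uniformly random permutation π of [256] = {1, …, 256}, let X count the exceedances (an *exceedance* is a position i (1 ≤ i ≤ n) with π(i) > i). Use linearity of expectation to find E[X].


Write X = Σ_{i=1}^{256} X_i, where X_i = 1_{π(i) > i}.
For each fixed i, π(i) is uniform over {1, …, 256} (marginal of a uniform permutation), so P[π(i) > i] = (n − i)/n. Summing: Σ_{i=1}^{256} (n − i)/n = (0 + 1 + … + 255)/256 = 256(256 − 1)/(2·256) = (256 − 1)/2.
Hence E[X] = Σ_{i=1}^{256} (256 − i)/256 = 255/2 ≈ 127.50000.

E[X] = 255/2 = 127.50000.


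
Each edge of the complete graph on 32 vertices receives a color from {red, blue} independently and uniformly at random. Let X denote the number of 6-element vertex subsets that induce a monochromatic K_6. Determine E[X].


Let X = Σ_S X_S over the C(32, 6) = 906192 subsets S of size 6, where X_S = 1 if the K_6 on S is monochromatic.
For a fixed S, the K_6 on S has C(6, 2) = 15 edges. P[all 15 edges red] = (1/2)^15, and likewise for blue, so P[monochromatic] = 2·(1/2)^15 = 2^{1 − 15} = 1/16384.
By linearity: E[X] = C(32, 6) · 2^{1 − 15} = 906192 · 1/16384 = 56637/1024.
Numerically: E[X] ≈ 55.3096.

E[X] = C(32,6)·2^(1−C(6,2)) = 56637/1024 ≈ 55.3096.


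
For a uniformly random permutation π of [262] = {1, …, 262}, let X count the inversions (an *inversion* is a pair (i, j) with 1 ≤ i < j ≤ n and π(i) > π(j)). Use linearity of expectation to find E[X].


Write X = Σ X_I over the C(262, 2) = 34191 pairs i < j, with X_I the indicator of one inversion.
There are 34191 indicators.
For each fixed pair i < j, the values π(i) and π(j) are two distinct elements of {1, …, 262} in uniformly random order; by symmetry P[π(i) > π(j)] = 1/2.
By linearity: E[X] = 34191 · (1/2) = C(262, 2) · (1/2) = 34191/2 = 34191/2 ≈ 17095.500.

E[X] = 34191/2 = 17095.500.


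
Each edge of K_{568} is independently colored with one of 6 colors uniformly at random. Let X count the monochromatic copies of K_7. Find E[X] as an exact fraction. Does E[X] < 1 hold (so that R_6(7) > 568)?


E[X] = C(568, 7) · 6^{1 − 21} = 3646611956239704 · 6^{−20} = 3646611956239704/3656158440062976.
As a reduced fraction: E[X] = 16882462760369/16926659444736 ≈ 0.997.
Is E[X] < 1? YES.
Since E[X] < 1, there exists a 6-coloring of K_{568} with no monochromatic K_7; hence R_6(7) > 568.

E[X] = 16882462760369/16926659444736 ≈ 0.997; E[X] < 1, so R_6(7) > 568.


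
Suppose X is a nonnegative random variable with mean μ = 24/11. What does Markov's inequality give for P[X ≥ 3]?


μ = E[X] = 24/11, a = 3.
Markov: P[X ≥ 3] ≤ μ/a = (24/11)/3 = 8/11.
Numerically: ≈ 0.72727.
(Since a = 3 > μ = 2.18182, the bound 8/11 is < 1 and informative.)

P[X ≥ 3] ≤ 8/11 ≈ 0.72727.


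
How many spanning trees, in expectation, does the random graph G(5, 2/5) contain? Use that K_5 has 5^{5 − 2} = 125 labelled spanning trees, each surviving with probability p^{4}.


K_5 has 5^{5 − 2} = 125 labelled spanning trees.
For each such spanning tree H, let X_H = 1 if all 4 edges of H are present in G. Then P[X_H = 1] = p^{4} = (2/5)^{4} = 16/625.
By linearity of expectation: E[X] = Σ_H E[X_H] = 125 · p^{4} = 125 · 16/625 = 16/5.
Numerically: E[X] ≈ 3.2.

E[X] = 125 · (2/5)^{4} = 16/5 ≈ 3.2.


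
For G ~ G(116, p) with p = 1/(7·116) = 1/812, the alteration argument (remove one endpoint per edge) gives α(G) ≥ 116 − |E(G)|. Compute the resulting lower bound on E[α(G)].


E[|E(G)|] = C(116, 2)·p = 6670 · (1/812) = 115/14.
E[α(G)] ≥ n − E[|E(G)|] = 116 − 115/14 = 1509/14.
Numerically: ≈ 107.78571.
(This is only a lower bound; the true E[α(G)] may be larger.)

E[α(G)] ≥ 1509/14 ≈ 107.78571.


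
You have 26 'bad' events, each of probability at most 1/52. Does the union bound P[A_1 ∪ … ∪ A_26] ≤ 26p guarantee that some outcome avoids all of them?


Union bound: P[∪_{i=1}^{26} A_i] ≤ Σ_i P[A_i] ≤ 26·p = 26·(1/52) = 1/2.
Numerically: 1/2 ≈ 0.50000.
Is 1/2 < 1? YES.
Since P[∪ A_i] ≤ 1/2 < 1, the complement has P[∩ A_i^c] ≥ 1 − 1/2 = 1/2 > 0, so some outcome avoids every A_i.

26·p = 1/2 ≈ 0.50000; existence CERTIFIED by the union bound.


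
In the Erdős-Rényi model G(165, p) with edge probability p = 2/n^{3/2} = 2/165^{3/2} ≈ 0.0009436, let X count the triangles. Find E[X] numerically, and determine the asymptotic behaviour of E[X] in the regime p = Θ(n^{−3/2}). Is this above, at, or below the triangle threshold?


Number of potential triangles: C(165, 3) = 735130.
Each occurs with probability p³ ≈ (0.0009436)³ ≈ 8.402572e-10.
By linearity: E[X] = C(165, 3)·p³ ≈ 735130 · 8.402572e-10 ≈ 0.0006.
Since α = 3/2 > 1, p = c/n^{3/2} = o(1/n) is below the triangle threshold p ~ 1/n. Asymptotically E[X] ~ (c³/6)·n^{3(1−α)} = (2³/6)·n^{-1.5} → 0, so by Markov's inequality G has no triangles w.h.p.

E[X] ≈ 0.0006; in regime p = Θ(1/n^{3/2}) E[X] tends to 0 (below the triangle threshold p ~ 1/n).


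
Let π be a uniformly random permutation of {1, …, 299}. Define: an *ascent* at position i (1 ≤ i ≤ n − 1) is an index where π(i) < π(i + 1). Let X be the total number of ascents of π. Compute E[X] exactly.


Write X = Σ X_I over i = 1, …, 298, with X_I the indicator of one ascent.
There are 298 indicators.
For each fixed i, the pair (π(i), π(i+1)) is a uniformly random ordered pair of distinct values from {1, …, 299}; by symmetry P[π(i) < π(i+1)] = 1/2.
By linearity: E[X] = 298 · (1/2) = (299 − 1) · (1/2) = 149 ≈ 149.00000.

E[X] = 149 = 149.00000.


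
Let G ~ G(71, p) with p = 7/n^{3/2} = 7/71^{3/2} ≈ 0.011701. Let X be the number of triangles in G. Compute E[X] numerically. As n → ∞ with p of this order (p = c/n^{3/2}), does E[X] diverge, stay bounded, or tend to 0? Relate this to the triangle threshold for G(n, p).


Number of potential triangles: C(71, 3) = 57155.
Each occurs with probability p³ ≈ (0.011701)³ ≈ 1.6018858e-06.
By linearity: E[X] = C(71, 3)·p³ ≈ 57155 · 1.6018858e-06 ≈ 0.09156.
Since α = 3/2 > 1, p = c/n^{3/2} = o(1/n) is below the triangle threshold p ~ 1/n. Asymptotically E[X] ~ (c³/6)·n^{3(1−α)} = (7³/6)·n^{-1.5} → 0, so by Markov's inequality G has no triangles w.h.p.

E[X] ≈ 0.09156; in regime p = Θ(1/n^{3/2}) E[X] tends to 0 (below the triangle threshold p ~ 1/n).


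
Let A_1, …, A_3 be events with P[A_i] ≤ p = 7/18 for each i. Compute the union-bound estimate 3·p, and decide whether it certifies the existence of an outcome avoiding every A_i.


Union bound: P[∪_{i=1}^{3} A_i] ≤ Σ_i P[A_i] ≤ 3·p = 3·(7/18) = 7/6.
Numerically: 7/6 ≈ 1.166667.
Is 7/6 < 1? NO.
Since the bound 7/6 is ≥ 1, the union bound is uninformative here; it does NOT by itself certify existence.

3·p = 7/6 ≈ 1.166667; existence NOT certified by the union bound.


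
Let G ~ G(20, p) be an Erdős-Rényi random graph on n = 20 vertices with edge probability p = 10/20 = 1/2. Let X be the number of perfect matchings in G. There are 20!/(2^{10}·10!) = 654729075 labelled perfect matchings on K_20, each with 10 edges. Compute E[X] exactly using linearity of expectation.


K_20 has 20!/(2^{10}·10!) = 654729075 labelled perfect matchings.
For each such perfect matching H, let X_H = 1 if all 10 edges of H are present in G. Then P[X_H = 1] = p^{10} = (1/2)^{10} = 1/1024.
Summing the indicators: E[X] = Σ_H E[X_H] = 654729075 · p^{10} = 654729075 · 1/1024 = 654729075/1024.
Numerically: E[X] ≈ 6.3938e+05.

E[X] = 654729075 · (1/2)^{10} = 654729075/1024 ≈ 6.3938e+05.


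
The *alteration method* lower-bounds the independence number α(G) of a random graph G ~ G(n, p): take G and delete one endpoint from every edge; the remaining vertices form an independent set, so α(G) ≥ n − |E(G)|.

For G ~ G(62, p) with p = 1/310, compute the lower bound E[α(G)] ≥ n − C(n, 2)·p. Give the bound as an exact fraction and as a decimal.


E[|E(G)|] = C(62, 2)·p = 1891 · (1/310) = 61/10.
E[α(G)] ≥ n − E[|E(G)|] = 62 − 61/10 = 559/10.
Numerically: ≈ 55.90000.
(This is only a lower bound; the true E[α(G)] may be larger.)

E[α(G)] ≥ 559/10 ≈ 55.90000.


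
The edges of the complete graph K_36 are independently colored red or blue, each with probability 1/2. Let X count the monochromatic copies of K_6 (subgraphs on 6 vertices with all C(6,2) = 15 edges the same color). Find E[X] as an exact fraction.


Let X = Σ_S X_S over the C(36, 6) = 1947792 subsets S of size 6, where X_S = 1 if the K_6 on S is monochromatic.
For a fixed S, the K_6 on S has C(6, 2) = 15 edges. P[all 15 edges red] = (1/2)^15, and likewise for blue, so P[monochromatic] = 2·(1/2)^15 = 2^{1 − 15} = 1/16384.
By linearity of expectation: E[X] = C(36, 6) · 2^{1 − 15} = 1947792 · 1/16384 = 121737/1024.
Numerically: E[X] ≈ 118.884.

E[X] = C(36,6)·2^(1−C(6,2)) = 121737/1024 ≈ 118.884.


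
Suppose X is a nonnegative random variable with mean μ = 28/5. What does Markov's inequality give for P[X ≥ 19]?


μ = E[X] = 28/5, a = 19.
Markov: P[X ≥ 19] ≤ μ/a = (28/5)/19 = 28/95.
Numerically: ≈ 0.294737.
(Since a = 19 > μ = 5.600000, the bound 28/95 is < 1 and informative.)

P[X ≥ 19] ≤ 28/95 ≈ 0.294737.


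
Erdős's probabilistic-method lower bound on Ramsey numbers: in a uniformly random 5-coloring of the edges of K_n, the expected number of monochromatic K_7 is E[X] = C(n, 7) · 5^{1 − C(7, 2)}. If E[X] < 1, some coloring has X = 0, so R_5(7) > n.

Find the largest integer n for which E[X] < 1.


We need C(n, 7) · 5^{1 − 21} < 1, i.e. C(n, 7) < 5^{21 − 1} = 95367431640625.
Check values of n near the boundary:
  n = 332: C(332, 7) = 82772214646616; 82772214646616 < 95367431640625? YES
  n = 333: C(333, 7) = 84549532139028; 84549532139028 < 95367431640625? YES
  n = 334: C(334, 7) = 86359460961576; 86359460961576 < 95367431640625? YES
  n = 335: C(335, 7) = 88202498238195; 88202498238195 < 95367431640625? YES
  n = 336: C(336, 7) = 90079147136880; 90079147136880 < 95367431640625? YES
  n = 337: C(337, 7) = 91989916924632; 91989916924632 < 95367431640625? YES
  n = 338: C(338, 7) = 93935323022736; 93935323022736 < 95367431640625? YES
  n = 339: C(339, 7) = 95915887062372; 95915887062372 < 95367431640625? NO
  n = 340: C(340, 7) = 97932136940560; 97932136940560 < 95367431640625? NO
  n = 341: C(341, 7) = 99984606876440; 99984606876440 < 95367431640625? NO
The largest n with C(n, 7) < 95367431640625 is n = 338 (where E[X] = 93935323022736/95367431640625 ≈ 0.984983). Hence R_5(7) > 338, i.e. R_5(7) ≥ 339.

Largest n = 338; hence R_5(7) > 338.
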